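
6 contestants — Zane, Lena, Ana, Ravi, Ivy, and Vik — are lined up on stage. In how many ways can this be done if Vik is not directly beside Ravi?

480

There are 6! = 720 arrangements in all. If Vik and Ravi are adjacent, merging them into one block gives 2·(5)! = 240 arrangements.
Complementary counting: 720 − 240 = 480.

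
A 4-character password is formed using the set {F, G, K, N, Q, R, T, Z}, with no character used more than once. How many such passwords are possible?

This is a permutation of 4 out of 8: P(8,4) = 8!/4!.
That product is 8 × 7 × 6 × 5 = 1680.

1680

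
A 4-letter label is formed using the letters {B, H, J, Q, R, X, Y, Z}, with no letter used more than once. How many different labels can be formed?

1680

Choose and order 4 of the 8 symbols: the first letter has 8 options, the next 7, then 6, 5.
That product is 8 × 7 × 6 × 5 = 1680.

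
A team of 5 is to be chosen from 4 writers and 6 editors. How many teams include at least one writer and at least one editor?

246

With no constraint there are C(10,5) = 252 possible selections.
Selections missing a whole group: no writers → C(6,5) = 6; no editors → C(4,5) = 0.
Both groups omitted at once is impossible, so 252 − 6 = 246.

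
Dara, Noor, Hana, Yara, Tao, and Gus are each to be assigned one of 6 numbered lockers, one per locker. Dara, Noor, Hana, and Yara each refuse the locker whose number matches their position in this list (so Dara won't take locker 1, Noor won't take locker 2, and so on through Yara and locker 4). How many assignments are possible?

362

Let Aᵢ (for 1 ≤ i ≤ 4) be the placements that put person i in their forbidden locker. Any j of these fix j positions, leaving (6−j)! ways to fill the rest, and there are C(4,j) ways to pick which j.
By inclusion–exclusion, the number of valid placements is Σ_{j=0}^{4} (−1)^j C(4,j)·(6−j)!.
Computing: 720 − 480 + 144 − 24 + 2 = 362.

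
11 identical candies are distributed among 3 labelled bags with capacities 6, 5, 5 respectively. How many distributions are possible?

Without the upper bounds there are C(13,2) = 78 ways to split 11 among 3 bags.
Subtract solutions that violate a single cap (substitute x_i' = x_i − (cap_i+1)): x_1 ≥ 7 gives C(6,2) = 15; x_2 ≥ 6 gives C(7,2) = 21; x_3 ≥ 6 gives C(7,2) = 21. Together 57.
No two caps can be exceeded simultaneously, so the pair terms are all 0.
By inclusion–exclusion the count is 78 − 57 + 0 = 21.

21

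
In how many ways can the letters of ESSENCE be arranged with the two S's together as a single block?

Treat the 2 copies of S as a single block. The multiset to arrange is then {SS, C, E, E, E, N}, 6 items in all.
That gives (6)!/(3!) = 120 arrangements.

120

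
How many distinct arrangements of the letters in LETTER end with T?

With the last slot taken by T, it remains to arrange the other 5 letters (LETER).
Those 5 letters have E appearing twice, giving (5)!/(2!) = 60.

60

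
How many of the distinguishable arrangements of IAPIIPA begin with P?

60

Fix P in the first position and arrange the remaining 6 letters.
Those 6 letters have A appearing twice and I appearing 3 times, giving (6)!/(3!·2!) = 60.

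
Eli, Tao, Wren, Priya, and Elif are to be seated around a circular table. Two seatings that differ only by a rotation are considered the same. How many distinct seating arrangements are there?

24

Seat Eli anywhere (absorbing the rotational symmetry), then permute the other 4: (4)! = 24.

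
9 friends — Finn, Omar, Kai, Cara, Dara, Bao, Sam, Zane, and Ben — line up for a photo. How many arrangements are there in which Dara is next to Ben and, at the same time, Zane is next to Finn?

20160

Treat {Dara,Ben} as one block (2 orders) and {Zane,Finn} as another (2 orders).
That leaves 7 units to arrange: 2 × 2 × 7! = 4 × 5040 = 20160.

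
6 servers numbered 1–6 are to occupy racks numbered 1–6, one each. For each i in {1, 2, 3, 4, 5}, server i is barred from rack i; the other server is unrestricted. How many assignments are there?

309

Let Aᵢ (for 1 ≤ i ≤ 5) be the placements that put server i in its forbidden rack. Any j of these fix j positions, leaving (6−j)! ways to fill the rest, and there are C(5,j) ways to pick which j.
By inclusion–exclusion, the number of valid placements is Σ_{j=0}^{5} (−1)^j C(5,j)·(6−j)!.
Computing: 720 − 600 + 240 − 60 + 10 − 1 = 309.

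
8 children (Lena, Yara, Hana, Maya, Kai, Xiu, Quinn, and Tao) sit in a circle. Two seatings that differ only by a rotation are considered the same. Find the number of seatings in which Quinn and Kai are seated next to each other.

Glue Quinn and Kai into a block (2 internal orders). Seating 7 units around a circle gives (6)! arrangements.
So 2 × (6)! = 2 × 720 = 1440.

1440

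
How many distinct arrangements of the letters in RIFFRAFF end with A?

With the last slot taken by A, it remains to arrange the other 7 letters (RIFFRFF).
Those 7 letters have F appearing 4 times and R appearing twice, giving (7)!/(4!·2!) = 105.

105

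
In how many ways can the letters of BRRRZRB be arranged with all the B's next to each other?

30

Treat the 2 copies of B as a single block. The multiset to arrange is then {BB, R, R, R, R, Z}, 6 items in all.
That gives (6)!/(4!) = 30 arrangements.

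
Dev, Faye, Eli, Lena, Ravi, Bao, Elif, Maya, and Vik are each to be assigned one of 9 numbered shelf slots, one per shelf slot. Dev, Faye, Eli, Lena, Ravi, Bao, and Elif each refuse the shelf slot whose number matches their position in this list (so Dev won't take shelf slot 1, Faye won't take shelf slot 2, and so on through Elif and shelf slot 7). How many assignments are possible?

165016

Let Aᵢ (for 1 ≤ i ≤ 7) be the placements that put person i in their forbidden shelf slot. Any j of these fix j positions, leaving (9−j)! ways to fill the rest, and there are C(7,j) ways to pick which j.
By inclusion–exclusion, the number of valid placements is Σ_{j=0}^{7} (−1)^j C(7,j)·(9−j)!.
Computing: 362880 − 282240 + 105840 − 25200 + 4200 − 504 + 42 − 2 = 165016.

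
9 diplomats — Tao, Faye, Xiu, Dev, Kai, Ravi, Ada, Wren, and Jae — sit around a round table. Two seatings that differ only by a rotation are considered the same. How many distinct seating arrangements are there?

40320

Fix one person's seat to break rotational symmetry; the remaining 8 people can be arranged in (8)! = 40320 ways.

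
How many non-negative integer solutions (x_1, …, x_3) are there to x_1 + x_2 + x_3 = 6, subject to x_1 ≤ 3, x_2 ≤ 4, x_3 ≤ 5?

18

Without the upper bounds there are C(8,2) = 28 ways to split 6 among 3 variables.
Subtract solutions that violate a single cap (substitute x_i' = x_i − (cap_i+1)): x_1 ≥ 4 gives C(4,2) = 6; x_2 ≥ 5 gives C(3,2) = 3; x_3 ≥ 6 gives C(2,2) = 1. Together 10.
No two caps can be exceeded simultaneously, so the pair terms are all 0.
By inclusion–exclusion the count is 28 − 10 + 0 = 18.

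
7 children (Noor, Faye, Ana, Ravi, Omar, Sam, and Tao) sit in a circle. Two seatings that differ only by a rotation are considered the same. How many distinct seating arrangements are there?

720

Fix one person's seat to break rotational symmetry; the remaining 6 people can be arranged in (6)! = 720 ways.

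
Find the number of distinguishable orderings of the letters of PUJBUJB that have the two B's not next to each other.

450

Total arrangements of PUJBUJB: 7!/(2!·2!·2!) = 630.
Arrangements with the B's together: treat BB as one letter, giving (6)!/(2!·2!) = 180.
Subtracting, 630 − 180 = 450 arrangements keep the B's apart.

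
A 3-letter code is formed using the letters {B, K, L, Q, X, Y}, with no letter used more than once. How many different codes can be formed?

120

Choose and order 3 of the 6 symbols: the first letter has 6 options, the next 5, then 4.
That product is 6 × 5 × 4 = 120.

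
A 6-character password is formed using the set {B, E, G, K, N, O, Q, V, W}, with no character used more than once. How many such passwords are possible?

Choose and order 6 of the 9 symbols: the first character has 9 options, the next 8, and so on down to 4.
That product is 9 × 8 × 7 × 6 × 5 × 4 = 60480.

60480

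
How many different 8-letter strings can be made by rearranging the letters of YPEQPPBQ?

3360

YPEQPPBQ has 8 letters with P appearing 3 times and Q appearing twice.
So there are 8! / (3!·2!) = 3360 distinguishable arrangements.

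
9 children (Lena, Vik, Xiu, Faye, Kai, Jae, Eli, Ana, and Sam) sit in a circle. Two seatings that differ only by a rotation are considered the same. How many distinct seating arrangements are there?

40320

Fix one person's seat to break rotational symmetry; the remaining 8 people can be arranged in (8)! = 40320 ways.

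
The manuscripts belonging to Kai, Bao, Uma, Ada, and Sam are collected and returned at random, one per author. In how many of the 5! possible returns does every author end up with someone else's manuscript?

44

Let Aᵢ be the assignments in which author i gets their own manuscript. We want the size of the complement of A₁∪…∪A_5.
By inclusion–exclusion this is Σ_{j=0}^{5} (−1)^j C(5,j)·(5−j)!.
Computing: 120 − 120 + 60 − 20 + 5 − 1 = 44.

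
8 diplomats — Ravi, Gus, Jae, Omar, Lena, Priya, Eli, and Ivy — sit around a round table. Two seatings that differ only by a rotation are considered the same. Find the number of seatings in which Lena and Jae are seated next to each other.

1440

Treat {Lena, Jae} as one unit (2 internal orders) and seat the resulting 7 units around the table: (6)! circular arrangements.
So 2 × (6)! = 2 × 720 = 1440.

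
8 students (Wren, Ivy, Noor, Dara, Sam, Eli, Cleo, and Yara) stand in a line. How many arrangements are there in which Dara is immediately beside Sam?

Glue Dara and Sam into one block (2 internal orders), leaving 7 units to arrange in a row.
So the count is 2·(7)! = 10080.

10080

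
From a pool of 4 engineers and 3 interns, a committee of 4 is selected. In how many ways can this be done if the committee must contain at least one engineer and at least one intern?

Unrestricted: C(7,4) = 35 ways to pick any 4 of the 7.
Selections missing a whole group: no engineers → C(3,4) = 0; no interns → C(4,4) = 1.
Both groups omitted at once is impossible, so 35 − 1 = 34.

34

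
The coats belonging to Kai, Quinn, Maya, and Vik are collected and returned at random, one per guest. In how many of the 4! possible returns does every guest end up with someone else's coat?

9

This is the derangement count D_4: permutations of 4 items with no fixed point.
By inclusion–exclusion this is Σ_{j=0}^{4} (−1)^j C(4,j)·(4−j)!.
Computing: 24 − 24 + 12 − 4 + 1 = 9.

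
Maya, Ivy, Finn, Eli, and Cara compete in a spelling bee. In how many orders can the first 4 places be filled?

120

This is an ordered selection of 4 from 5: P(5,4).
That gives 5 × 4 × 3 × 2 = 120.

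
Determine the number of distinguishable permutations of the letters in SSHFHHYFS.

SSHFHHYFS has 9 letters with F appearing twice, H appearing 3 times, and S appearing 3 times.
The number of distinct arrangements is 9!/(3!·3!·2!) = 362880/72 = 5040.

5040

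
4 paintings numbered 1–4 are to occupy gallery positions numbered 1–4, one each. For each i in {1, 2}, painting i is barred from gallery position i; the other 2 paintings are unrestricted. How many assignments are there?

Let Aᵢ (for i ∈ {1, 2}) be the placements that put painting i in its forbidden gallery position. Any j of these fix j positions, leaving (4−j)! ways to fill the rest, and there are C(2,j) ways to pick which j.
By inclusion–exclusion, the number of valid placements is Σ_{j=0}^{2} (−1)^j C(2,j)·(4−j)!.
Computing: 24 − 12 + 2 = 14.

14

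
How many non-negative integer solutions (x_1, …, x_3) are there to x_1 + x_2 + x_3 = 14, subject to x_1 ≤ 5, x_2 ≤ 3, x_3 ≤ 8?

6

By stars and bars, unrestricted non-negative solutions to x_1+…+x_3 = 14 number C(14+2,2) = 120.
Subtract solutions that violate a single cap (substitute x_i' = x_i − (cap_i+1)): x_1 ≥ 6 gives C(10,2) = 45; x_2 ≥ 4 gives C(12,2) = 66; x_3 ≥ 9 gives C(7,2) = 21. Together 132.
Add back pairs where two caps are both exceeded: 15 + 0 + 3 = 18.
By inclusion–exclusion the count is 120 − 132 + 18 = 6.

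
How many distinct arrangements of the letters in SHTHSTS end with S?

90

Fix S in the last position and arrange the remaining 6 letters.
Those 6 letters have H appearing twice, S appearing twice, and T appearing twice, giving (6)!/(2!·2!·2!) = 90.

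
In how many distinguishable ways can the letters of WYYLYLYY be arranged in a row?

168

Letter multiplicities in WYYLYLYY: L×2, W×1, Y×5.
Dividing 8! = 40320 by 5!·2! = 240 for the repeated letters gives 168.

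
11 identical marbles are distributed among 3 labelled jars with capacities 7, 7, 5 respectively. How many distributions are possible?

37

Without the upper bounds there are C(13,2) = 78 ways to split 11 among 3 jars.
Subtract solutions that violate a single cap (substitute x_i' = x_i − (cap_i+1)): x_1 ≥ 8 gives C(5,2) = 10; x_2 ≥ 8 gives C(5,2) = 10; x_3 ≥ 6 gives C(7,2) = 21. Together 41.
No two caps can be exceeded simultaneously, so the pair terms are all 0.
By inclusion–exclusion the count is 78 − 41 + 0 = 37.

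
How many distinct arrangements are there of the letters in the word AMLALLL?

AMLALLL has 7 letters with A appearing twice and L appearing 4 times.
The number of distinct arrangements is 7!/(4!·2!) = 5040/48 = 105.

105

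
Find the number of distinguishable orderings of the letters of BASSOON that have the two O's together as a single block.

Treat the 2 copies of O as a single block. The multiset to arrange is then {OO, A, B, N, S, S}, 6 items in all.
That gives (6)!/(2!) = 360 arrangements.

360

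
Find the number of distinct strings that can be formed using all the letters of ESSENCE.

420

The 7 letters of ESSENCE have repeats: E appearing 3 times and S appearing twice.
So there are 7! / (3!·2!) = 420 distinguishable arrangements.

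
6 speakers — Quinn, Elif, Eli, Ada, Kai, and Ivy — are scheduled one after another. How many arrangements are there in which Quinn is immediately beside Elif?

Place the 4 others and the Quinn-Elif pair as 5 objects in a line; the pair has 2 internal arrangements.
That gives 2 × 5! = 2 × 120 = 240.

240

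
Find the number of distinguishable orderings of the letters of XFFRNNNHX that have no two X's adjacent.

11760

Total arrangements of XFFRNNNHX: 9!/(3!·2!·2!) = 15120.
If the two X's are adjacent, glue them into one block, leaving 8 items to arrange: (8)!/(3!·2!) = 3360 ways.
Subtracting, 15120 − 3360 = 11760 arrangements keep the X's apart.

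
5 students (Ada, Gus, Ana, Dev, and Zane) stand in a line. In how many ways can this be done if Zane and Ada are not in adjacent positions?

72

There are 5! = 120 arrangements in all. If Zane and Ada are adjacent, merging them into one block gives 2·(4)! = 48 arrangements.
Complementary counting: 120 − 48 = 72.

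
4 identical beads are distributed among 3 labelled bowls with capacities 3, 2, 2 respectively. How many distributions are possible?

8

Without the upper bounds there are C(6,2) = 15 ways to split 4 among 3 bowls.
Subtract solutions that violate a single cap (substitute x_i' = x_i − (cap_i+1)): x_1 ≥ 4 gives C(2,2) = 1; x_2 ≥ 3 gives C(3,2) = 3; x_3 ≥ 3 gives C(3,2) = 3. Together 7.
No two caps can be exceeded simultaneously, so the pair terms are all 0.
By inclusion–exclusion the count is 15 − 7 + 0 = 8.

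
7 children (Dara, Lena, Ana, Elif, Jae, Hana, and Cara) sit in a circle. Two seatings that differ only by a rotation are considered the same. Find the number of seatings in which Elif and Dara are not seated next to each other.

All circular seatings of 7 people number (6)! = 720.
Seatings with Elif beside Dara: treat them as a block with 2 internal orders, giving 2 × (5)! = 240.
Subtracting, 720 − 240 = 480.

480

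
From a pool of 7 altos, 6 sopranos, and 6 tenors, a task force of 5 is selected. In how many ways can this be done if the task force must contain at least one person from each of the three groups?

Unrestricted: C(19,5) = 11628 ways to pick any 5 of the 19.
Selections missing a whole group: no altos → C(12,5) = 792; no sopranos → C(13,5) = 1287; no tenors → C(13,5) = 1287.
Add back selections omitting two groups (i.e. drawn from a single group): C(7,5) + C(6,5) + C(6,5) = 33.
By inclusion–exclusion: 11628 − 3366 + 33 = 8295.

8295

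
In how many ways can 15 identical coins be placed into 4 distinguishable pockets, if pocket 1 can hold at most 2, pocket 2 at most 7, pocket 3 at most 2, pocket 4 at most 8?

By stars and bars, unrestricted non-negative solutions to x_1+…+x_4 = 15 number C(15+3,3) = 816.
Subtract solutions that violate a single cap (substitute x_i' = x_i − (cap_i+1)): x_1 ≥ 3 gives C(15,3) = 455; x_2 ≥ 8 gives C(10,3) = 120; x_3 ≥ 3 gives C(15,3) = 455; x_4 ≥ 9 gives C(9,3) = 84. Together 1114.
Add back pairs where two caps are both exceeded: 35 + 220 + 20 + 35 + 0 + 20 = 330.
Subtract triples: 4 + 0 + 1 + 0 = 5.
By inclusion–exclusion the count is 816 − 1114 + 330 − 5 = 27.

27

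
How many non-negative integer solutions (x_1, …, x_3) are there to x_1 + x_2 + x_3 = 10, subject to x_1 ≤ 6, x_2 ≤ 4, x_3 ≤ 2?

6

Ignoring the caps, the number of non-negative solutions to x_1+…+x_3 = 10 is C(12,2) = 66.
Subtract solutions that violate a single cap (substitute x_i' = x_i − (cap_i+1)): x_1 ≥ 7 gives C(5,2) = 10; x_2 ≥ 5 gives C(7,2) = 21; x_3 ≥ 3 gives C(9,2) = 36. Together 67.
Add back pairs where two caps are both exceeded: 0 + 1 + 6 = 7.
By inclusion–exclusion the count is 66 − 67 + 7 = 6.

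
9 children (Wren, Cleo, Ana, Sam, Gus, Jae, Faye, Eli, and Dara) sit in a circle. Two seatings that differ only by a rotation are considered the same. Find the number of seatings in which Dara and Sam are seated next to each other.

10080

Treat {Dara, Sam} as one unit (2 internal orders) and seat the resulting 8 units around the table: (7)! circular arrangements.
So 2 × (7)! = 2 × 5040 = 10080.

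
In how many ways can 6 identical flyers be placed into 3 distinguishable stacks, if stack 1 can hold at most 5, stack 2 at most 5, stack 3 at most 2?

16

Ignoring the caps, the number of non-negative solutions to x_1+…+x_3 = 6 is C(8,2) = 28.
Subtract solutions that violate a single cap (substitute x_i' = x_i − (cap_i+1)): x_1 ≥ 6 gives C(2,2) = 1; x_2 ≥ 6 gives C(2,2) = 1; x_3 ≥ 3 gives C(5,2) = 10. Together 12.
No two caps can be exceeded simultaneously, so the pair terms are all 0.
By inclusion–exclusion the count is 28 − 12 + 0 = 16.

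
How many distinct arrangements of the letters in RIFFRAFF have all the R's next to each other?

210

Treat the 2 copies of R as a single block. The multiset to arrange is then {RR, A, F, F, F, F, I}, 7 items in all.
That gives (7)!/(4!) = 210 arrangements.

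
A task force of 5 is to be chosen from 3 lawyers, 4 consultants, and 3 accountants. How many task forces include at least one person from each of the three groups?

204

Total 5-person selections from all 10: C(10,5) = 252.
Subtract selections that omit an entire group: no lawyers → C(7,5) = 21; no consultants → C(6,5) = 6; no accountants → C(7,5) = 21.
Add back selections omitting two groups (i.e. drawn from a single group): C(3,5) + C(4,5) + C(3,5) = 0.
By inclusion–exclusion: 252 − 48 + 0 = 204.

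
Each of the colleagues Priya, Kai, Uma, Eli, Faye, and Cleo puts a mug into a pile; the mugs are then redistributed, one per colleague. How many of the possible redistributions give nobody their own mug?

265

This is the derangement count D_6: permutations of 6 items with no fixed point.
By inclusion–exclusion this is Σ_{j=0}^{6} (−1)^j C(6,j)·(6−j)!.
Computing: 720 − 720 + 360 − 120 + 30 − 6 + 1 = 265.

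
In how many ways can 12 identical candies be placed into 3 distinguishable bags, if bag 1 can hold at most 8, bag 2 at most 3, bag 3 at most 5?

By stars and bars, unrestricted non-negative solutions to x_1+…+x_3 = 12 number C(12+2,2) = 91.
Subtract solutions that violate a single cap (substitute x_i' = x_i − (cap_i+1)): x_1 ≥ 9 gives C(5,2) = 10; x_2 ≥ 4 gives C(10,2) = 45; x_3 ≥ 6 gives C(8,2) = 28. Together 83.
Add back pairs where two caps are both exceeded: 0 + 0 + 6 = 6.
By inclusion–exclusion the count is 91 − 83 + 6 = 14.

14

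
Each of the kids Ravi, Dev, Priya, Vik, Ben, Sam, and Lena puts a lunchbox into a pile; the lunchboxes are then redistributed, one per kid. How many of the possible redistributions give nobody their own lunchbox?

1854

Let Aᵢ be the assignments in which kid i gets their own lunchbox. We want the size of the complement of A₁∪…∪A_7.
By inclusion–exclusion this is Σ_{j=0}^{7} (−1)^j C(7,j)·(7−j)!.
Computing: 5040 − 5040 + 2520 − 840 + 210 − 42 + 7 − 1 = 1854.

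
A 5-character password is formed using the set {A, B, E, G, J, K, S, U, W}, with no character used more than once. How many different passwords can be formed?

Choose and order 5 of the 9 symbols: the first character has 9 options, the next 8, and so on down to 5.
9 × 8 × 7 × 6 × 5 = 15120.

15120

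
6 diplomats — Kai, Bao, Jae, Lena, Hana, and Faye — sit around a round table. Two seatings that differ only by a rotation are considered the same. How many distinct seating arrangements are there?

Fix one person's seat to break rotational symmetry; the remaining 5 people can be arranged in (5)! = 120 ways.

120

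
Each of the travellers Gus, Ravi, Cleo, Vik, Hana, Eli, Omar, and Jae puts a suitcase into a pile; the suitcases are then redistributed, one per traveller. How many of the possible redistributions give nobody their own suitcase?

This is the derangement count D_8: permutations of 8 items with no fixed point.
By inclusion–exclusion this is Σ_{j=0}^{8} (−1)^j C(8,j)·(8−j)!.
Computing: 40320 − 40320 + 20160 − 6720 + 1680 − 336 + 56 − 8 + 1 = 14833.

14833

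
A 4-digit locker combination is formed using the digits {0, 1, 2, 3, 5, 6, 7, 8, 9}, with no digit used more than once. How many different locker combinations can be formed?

3024

With no repetition, fill the 4 digits in order: 9 choices, then 8, down to 6.
That product is 9 × 8 × 7 × 6 = 3024.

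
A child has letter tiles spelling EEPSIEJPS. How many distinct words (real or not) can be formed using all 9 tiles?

15120

Letter multiplicities in EEPSIEJPS: E×3, I×1, J×1, P×2, S×2.
The number of distinct arrangements is 9!/(3!·2!·2!) = 362880/24 = 15120.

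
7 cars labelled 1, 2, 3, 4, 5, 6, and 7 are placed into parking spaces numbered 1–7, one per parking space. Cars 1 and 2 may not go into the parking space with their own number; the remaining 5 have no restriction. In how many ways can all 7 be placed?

Let Aᵢ (for i ∈ {1, 2}) be the placements that put car i in its forbidden parking space. Any j of these fix j positions, leaving (7−j)! ways to fill the rest, and there are C(2,j) ways to pick which j.
By inclusion–exclusion, the number of valid placements is Σ_{j=0}^{2} (−1)^j C(2,j)·(7−j)!.
Computing: 5040 − 1440 + 120 = 3720.

3720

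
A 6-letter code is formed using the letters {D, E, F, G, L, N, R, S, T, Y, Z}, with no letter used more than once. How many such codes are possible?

332640

Choose and order 6 of the 11 symbols: the first letter has 11 options, the next 10, and so on down to 6.
That product is 11 × 10 × 9 × 8 × 7 × 6 = 332640.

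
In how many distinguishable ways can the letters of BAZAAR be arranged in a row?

120

The 6 letters of BAZAAR have repeats: A appearing 3 times.
Dividing 6! = 720 by 3! = 6 for the repeated letters gives 120.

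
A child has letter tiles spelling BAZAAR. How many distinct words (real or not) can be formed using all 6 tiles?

120

The 6 letters of BAZAAR have repeats: A appearing 3 times.
So there are 6! / (3!) = 120 distinguishable arrangements.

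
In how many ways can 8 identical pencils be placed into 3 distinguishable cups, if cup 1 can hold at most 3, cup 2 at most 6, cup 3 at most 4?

17

By stars and bars, unrestricted non-negative solutions to x_1+…+x_3 = 8 number C(8+2,2) = 45.
Subtract solutions that violate a single cap (substitute x_i' = x_i − (cap_i+1)): x_1 ≥ 4 gives C(6,2) = 15; x_2 ≥ 7 gives C(3,2) = 3; x_3 ≥ 5 gives C(5,2) = 10. Together 28.
No two caps can be exceeded simultaneously, so the pair terms are all 0.
By inclusion–exclusion the count is 45 − 28 + 0 = 17.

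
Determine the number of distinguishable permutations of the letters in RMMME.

Letter multiplicities in RMMME: E×1, M×3, R×1.
The number of distinct arrangements is 5!/(3!) = 120/6 = 20.

20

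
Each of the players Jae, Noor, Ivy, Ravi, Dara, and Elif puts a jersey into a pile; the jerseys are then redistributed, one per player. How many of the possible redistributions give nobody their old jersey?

Count assignments avoiding every fixed point. For any j of the 6 players fixed to their old jersey, the other 6−j can be arranged in (6−j)! ways.
By inclusion–exclusion this is Σ_{j=0}^{6} (−1)^j C(6,j)·(6−j)!.
Computing: 720 − 720 + 360 − 120 + 30 − 6 + 1 = 265.

265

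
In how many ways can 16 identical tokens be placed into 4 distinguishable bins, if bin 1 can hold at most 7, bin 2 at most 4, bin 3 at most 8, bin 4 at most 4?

By stars and bars, unrestricted non-negative solutions to x_1+…+x_4 = 16 number C(16+3,3) = 969.
Subtract solutions that violate a single cap (substitute x_i' = x_i − (cap_i+1)): x_1 ≥ 8 gives C(11,3) = 165; x_2 ≥ 5 gives C(14,3) = 364; x_3 ≥ 9 gives C(10,3) = 120; x_4 ≥ 5 gives C(14,3) = 364. Together 1013.
Add back pairs where two caps are both exceeded: 20 + 0 + 20 + 10 + 84 + 10 = 144.
By inclusion–exclusion the count is 969 − 1013 + 144 = 100.

100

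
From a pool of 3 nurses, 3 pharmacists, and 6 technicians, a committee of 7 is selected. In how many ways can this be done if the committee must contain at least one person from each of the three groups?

720

Unrestricted: C(12,7) = 792 ways to pick any 7 of the 12.
Selections missing a whole group: no nurses → C(9,7) = 36; no pharmacists → C(9,7) = 36; no technicians → C(6,7) = 0.
Add back selections omitting two groups (i.e. drawn from a single group): C(3,7) + C(3,7) + C(6,7) = 0.
By inclusion–exclusion: 792 − 72 + 0 = 720.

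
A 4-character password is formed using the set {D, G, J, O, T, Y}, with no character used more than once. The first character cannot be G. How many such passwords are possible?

300

The first character has 6−1 = 5 choices (anything except G).
The remaining 3 characters are filled from the other 5 symbols without repetition: 5 × 4 × 3 = 60.
Total: 5 × 60 = 300.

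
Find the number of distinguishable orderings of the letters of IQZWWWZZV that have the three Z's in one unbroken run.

Treat the 3 copies of Z as a single block. The multiset to arrange is then {ZZZ, I, Q, V, W, W, W}, 7 items in all.
That gives (7)!/(3!) = 840 arrangements.

840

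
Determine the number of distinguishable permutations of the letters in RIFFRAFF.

840

RIFFRAFF has 8 letters with F appearing 4 times and R appearing twice.
The number of distinct arrangements is 8!/(4!·2!) = 40320/48 = 840.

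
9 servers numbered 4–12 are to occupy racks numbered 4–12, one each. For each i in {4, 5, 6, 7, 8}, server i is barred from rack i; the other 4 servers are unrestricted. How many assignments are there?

Let Aᵢ (for 4 ≤ i ≤ 8) be the placements that put server i in its forbidden rack. Any j of these fix j positions, leaving (9−j)! ways to fill the rest, and there are C(5,j) ways to pick which j.
By inclusion–exclusion, the number of valid placements is Σ_{j=0}^{5} (−1)^j C(5,j)·(9−j)!.
Computing: 362880 − 201600 + 50400 − 7200 + 600 − 24 = 205056.

205056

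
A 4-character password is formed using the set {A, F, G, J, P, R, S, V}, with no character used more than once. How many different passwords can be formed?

Choose and order 4 of the 8 symbols: the first character has 8 options, the next 7, then 6, 5.
8 × 7 × 6 × 5 = 1680.

1680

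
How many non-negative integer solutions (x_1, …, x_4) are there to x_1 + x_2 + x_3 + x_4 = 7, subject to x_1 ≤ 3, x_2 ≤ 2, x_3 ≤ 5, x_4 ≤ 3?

43

Without the upper bounds there are C(10,3) = 120 ways to split 7 among 4 variables.
Subtract solutions that violate a single cap (substitute x_i' = x_i − (cap_i+1)): x_1 ≥ 4 gives C(6,3) = 20; x_2 ≥ 3 gives C(7,3) = 35; x_3 ≥ 6 gives C(4,3) = 4; x_4 ≥ 4 gives C(6,3) = 20. Together 79.
Add back pairs where two caps are both exceeded: 1 + 0 + 0 + 0 + 1 + 0 = 2.
By inclusion–exclusion the count is 120 − 79 + 2 = 43.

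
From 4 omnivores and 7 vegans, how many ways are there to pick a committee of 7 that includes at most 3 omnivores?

Split by how many omnivores are chosen (0 through 3).
Sum: C(4,0)·C(7,7) + C(4,1)·C(7,6) + C(4,2)·C(7,5) + C(4,3)·C(7,4) = 1 + 28 + 126 + 140 = 295.

295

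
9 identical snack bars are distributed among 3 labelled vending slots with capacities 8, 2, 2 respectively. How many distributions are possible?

Ignoring the caps, the number of non-negative solutions to x_1+…+x_3 = 9 is C(11,2) = 55.
Subtract solutions that violate a single cap (substitute x_i' = x_i − (cap_i+1)): x_1 ≥ 9 gives C(2,2) = 1; x_2 ≥ 3 gives C(8,2) = 28; x_3 ≥ 3 gives C(8,2) = 28. Together 57.
Add back pairs where two caps are both exceeded: 0 + 0 + 10 = 10.
By inclusion–exclusion the count is 55 − 57 + 10 = 8.

8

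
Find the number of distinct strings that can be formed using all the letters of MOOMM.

The 5 letters of MOOMM have repeats: M appearing 3 times and O appearing twice.
Dividing 5! = 120 by 3!·2! = 12 for the repeated letters gives 10.

10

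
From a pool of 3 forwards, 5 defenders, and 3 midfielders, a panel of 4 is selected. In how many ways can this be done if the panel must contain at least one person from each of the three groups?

Unrestricted: C(11,4) = 330 ways to pick any 4 of the 11.
Selections missing a whole group: no forwards → C(8,4) = 70; no defenders → C(6,4) = 15; no midfielders → C(8,4) = 70.
Add back selections omitting two groups (i.e. drawn from a single group): C(3,4) + C(5,4) + C(3,4) = 5.
By inclusion–exclusion: 330 − 155 + 5 = 180.

180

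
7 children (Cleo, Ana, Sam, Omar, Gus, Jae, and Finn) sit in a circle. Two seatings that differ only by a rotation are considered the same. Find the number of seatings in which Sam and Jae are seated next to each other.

Treat {Sam, Jae} as one unit (2 internal orders) and seat the resulting 6 units around the table: (5)! circular arrangements.
So 2 × (5)! = 2 × 120 = 240.

240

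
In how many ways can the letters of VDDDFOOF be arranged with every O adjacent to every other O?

420

Treat the 2 copies of O as a single block. The multiset to arrange is then {OO, D, D, D, F, F, V}, 7 items in all.
That gives (7)!/(3!·2!) = 420 arrangements.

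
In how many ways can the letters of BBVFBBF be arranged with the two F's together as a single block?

30

Treat the 2 copies of F as a single block. The multiset to arrange is then {FF, B, B, B, B, V}, 6 items in all.
That gives (6)!/(4!) = 30 arrangements.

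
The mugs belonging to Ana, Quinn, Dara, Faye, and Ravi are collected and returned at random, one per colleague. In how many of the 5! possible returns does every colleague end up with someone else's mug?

Count assignments avoiding every fixed point. For any j of the 5 colleagues fixed to their own mug, the other 5−j can be arranged in (5−j)! ways.
By inclusion–exclusion this is Σ_{j=0}^{5} (−1)^j C(5,j)·(5−j)!.
Computing: 120 − 120 + 60 − 20 + 5 − 1 = 44.

44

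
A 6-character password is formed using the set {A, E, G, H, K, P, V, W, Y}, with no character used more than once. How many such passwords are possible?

Choose and order 6 of the 9 symbols: the first character has 9 options, the next 8, and so on down to 4.
9 × 8 × 7 × 6 × 5 × 4 = 60480.

60480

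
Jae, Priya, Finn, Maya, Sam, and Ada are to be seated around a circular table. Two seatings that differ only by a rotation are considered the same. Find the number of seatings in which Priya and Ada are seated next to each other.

48

Treat {Priya, Ada} as one unit (2 internal orders) and seat the resulting 5 units around the table: (4)! circular arrangements.
So 2 × (4)! = 2 × 24 = 48.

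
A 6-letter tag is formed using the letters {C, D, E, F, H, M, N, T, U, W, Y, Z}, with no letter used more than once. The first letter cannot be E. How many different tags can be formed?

The first letter has 12−1 = 11 choices (anything except E).
The remaining 5 letters are filled from the other 11 symbols without repetition: 11 × 10 × 9 × 8 × 7 = 55440.
Total: 11 × 55440 = 609840.

609840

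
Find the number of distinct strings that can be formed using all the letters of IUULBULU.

The 8 letters of IUULBULU have repeats: L appearing twice and U appearing 4 times.
Dividing 8! = 40320 by 4!·2! = 48 for the repeated letters gives 840.

840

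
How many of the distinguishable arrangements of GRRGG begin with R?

4

Fix R in the first position and arrange the remaining 4 letters.
Those 4 letters have G appearing 3 times, giving (4)!/(3!) = 4.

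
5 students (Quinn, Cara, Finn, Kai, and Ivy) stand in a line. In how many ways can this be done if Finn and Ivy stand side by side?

Glue Finn and Ivy into one block (2 internal orders), leaving 4 units to arrange in a row.
That gives 2 × 4! = 2 × 24 = 48.

48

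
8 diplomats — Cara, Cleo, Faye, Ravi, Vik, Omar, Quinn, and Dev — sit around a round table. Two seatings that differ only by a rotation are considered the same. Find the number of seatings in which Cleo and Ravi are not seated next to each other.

3600

Without the restriction there are (7)! = 5040 seatings.
Seatings with Cleo beside Ravi: treat them as a block with 2 internal orders, giving 2 × (6)! = 1440.
Subtracting, 5040 − 1440 = 3600.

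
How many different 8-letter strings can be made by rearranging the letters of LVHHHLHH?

Letter multiplicities in LVHHHLHH: H×5, L×2, V×1.
So there are 8! / (5!·2!) = 168 distinguishable arrangements.

168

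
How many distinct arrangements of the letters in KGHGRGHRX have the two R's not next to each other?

11760

There are 9!/(3!·2!·2!) = 15120 arrangements of KGHGRGHRX in total.
Arrangements with the R's together: treat RR as one letter, giving (8)!/(3!·2!) = 3360.
Hence 15120 − 3360 = 11760.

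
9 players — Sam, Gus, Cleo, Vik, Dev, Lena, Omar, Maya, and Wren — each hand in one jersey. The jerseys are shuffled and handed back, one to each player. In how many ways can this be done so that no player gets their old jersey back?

133496

Let Aᵢ be the assignments in which player i gets their old jersey. We want the size of the complement of A₁∪…∪A_9.
By inclusion–exclusion this is Σ_{j=0}^{9} (−1)^j C(9,j)·(9−j)!.
Computing: 362880 − 362880 + 181440 − 60480 + 15120 − 3024 + 504 − 72 + 9 − 1 = 133496.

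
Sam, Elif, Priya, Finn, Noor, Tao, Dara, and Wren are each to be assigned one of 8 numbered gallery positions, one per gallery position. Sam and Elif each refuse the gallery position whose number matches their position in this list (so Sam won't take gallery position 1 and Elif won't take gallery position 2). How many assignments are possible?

30960

Let Aᵢ (for i ∈ {1, 2}) be the placements that put person i in their forbidden gallery position. Any j of these fix j positions, leaving (8−j)! ways to fill the rest, and there are C(2,j) ways to pick which j.
By inclusion–exclusion, the number of valid placements is Σ_{j=0}^{2} (−1)^j C(2,j)·(8−j)!.
Computing: 40320 − 10080 + 720 = 30960.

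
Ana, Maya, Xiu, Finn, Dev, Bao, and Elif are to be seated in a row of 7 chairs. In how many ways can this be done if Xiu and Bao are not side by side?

3600

There are 7! = 5040 arrangements in all. If Xiu and Bao are adjacent, merging them into one block gives 2·(6)! = 1440 arrangements.
Complementary counting: 5040 − 1440 = 3600.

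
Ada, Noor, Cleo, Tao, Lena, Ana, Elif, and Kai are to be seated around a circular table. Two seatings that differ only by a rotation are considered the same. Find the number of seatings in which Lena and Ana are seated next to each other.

Glue Lena and Ana into a block (2 internal orders). Seating 7 units around a circle gives (6)! arrangements.
So 2 × (6)! = 2 × 720 = 1440.

1440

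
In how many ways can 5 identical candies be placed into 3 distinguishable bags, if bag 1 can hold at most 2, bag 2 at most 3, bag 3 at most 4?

By stars and bars, unrestricted non-negative solutions to x_1+…+x_3 = 5 number C(5+2,2) = 21.
Subtract solutions that violate a single cap (substitute x_i' = x_i − (cap_i+1)): x_1 ≥ 3 gives C(4,2) = 6; x_2 ≥ 4 gives C(3,2) = 3; x_3 ≥ 5 gives C(2,2) = 1. Together 10.
No two caps can be exceeded simultaneously, so the pair terms are all 0.
By inclusion–exclusion the count is 21 − 10 + 0 = 11.

11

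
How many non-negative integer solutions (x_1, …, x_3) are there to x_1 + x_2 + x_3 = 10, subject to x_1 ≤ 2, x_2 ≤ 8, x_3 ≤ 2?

6

Without the upper bounds there are C(12,2) = 66 ways to split 10 among 3 variables.
Subtract solutions that violate a single cap (substitute x_i' = x_i − (cap_i+1)): x_1 ≥ 3 gives C(9,2) = 36; x_2 ≥ 9 gives C(3,2) = 3; x_3 ≥ 3 gives C(9,2) = 36. Together 75.
Add back pairs where two caps are both exceeded: 0 + 15 + 0 = 15.
By inclusion–exclusion the count is 66 − 75 + 15 = 6.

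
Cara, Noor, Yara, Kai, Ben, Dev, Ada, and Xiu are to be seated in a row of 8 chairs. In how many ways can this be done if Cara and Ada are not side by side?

There are 8! = 40320 arrangements in all. If Cara and Ada are adjacent, merging them into one block gives 2·(7)! = 10080 arrangements.
Complementary counting: 40320 − 10080 = 30240.

30240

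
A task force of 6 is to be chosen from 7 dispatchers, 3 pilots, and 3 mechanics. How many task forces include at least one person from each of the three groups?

1302

With no constraint there are C(13,6) = 1716 possible selections.
Selections missing a whole group: no dispatchers → C(6,6) = 1; no pilots → C(10,6) = 210; no mechanics → C(10,6) = 210.
Add back selections omitting two groups (i.e. drawn from a single group): C(7,6) + C(3,6) + C(3,6) = 7.
By inclusion–exclusion: 1716 − 421 + 7 = 1302.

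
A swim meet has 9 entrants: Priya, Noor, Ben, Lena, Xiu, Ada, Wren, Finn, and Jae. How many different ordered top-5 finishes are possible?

15120

There are 9 choices for 1st place, 8 for 2nd, and so on down to 5 for position 5.
That gives 9 × 8 × 7 × 6 × 5 = 15120.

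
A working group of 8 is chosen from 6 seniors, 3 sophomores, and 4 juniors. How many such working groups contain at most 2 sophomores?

Split by how many sophomores are chosen (0 through 2).
Sum: C(3,0)·C(10,8) + C(3,1)·C(10,7) + C(3,2)·C(10,6) = 45 + 360 + 630 = 1035.

1035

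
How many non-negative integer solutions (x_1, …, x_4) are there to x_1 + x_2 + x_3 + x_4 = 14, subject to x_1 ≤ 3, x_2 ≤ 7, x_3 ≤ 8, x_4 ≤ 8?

By stars and bars, unrestricted non-negative solutions to x_1+…+x_4 = 14 number C(14+3,3) = 680.
Subtract solutions that violate a single cap (substitute x_i' = x_i − (cap_i+1)): x_1 ≥ 4 gives C(13,3) = 286; x_2 ≥ 8 gives C(9,3) = 84; x_3 ≥ 9 gives C(8,3) = 56; x_4 ≥ 9 gives C(8,3) = 56. Together 482.
Add back pairs where two caps are both exceeded: 10 + 4 + 4 + 0 + 0 + 0 = 18.
By inclusion–exclusion the count is 680 − 482 + 18 = 216.

216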